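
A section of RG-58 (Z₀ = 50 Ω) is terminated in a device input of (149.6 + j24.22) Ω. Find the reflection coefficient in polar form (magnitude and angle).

Γ = (Z_L − Z_0)/(Z_L + Z_0) = (99.6 + j24.22)/(199.6 + j24.22)
|Γ| = 103/201 = 0.51

Γ ≈ 0.51 ∠ 6.75°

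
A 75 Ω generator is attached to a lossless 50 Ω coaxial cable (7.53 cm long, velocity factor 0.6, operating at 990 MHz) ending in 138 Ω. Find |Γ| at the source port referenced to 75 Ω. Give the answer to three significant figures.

|Γ| ≈ 0.431

λ = v/f = 0.6·c / 990 MHz = 0.182 m
βl = 2π·l/λ = 2π × 0.414 = 149°
tan(βl) = -0.599
Z_in = Z_0·(Z_L + jZ_0·tanβl)/(Z_0 + jZ_L·tanβl) = 50.3 + j53.1 Ω
Γ_s = (Z_in − Z_s)/(Z_in + Z_s) = (-24.7 + j53.1)/(125 + j53.1), |Γ_s| = 0.431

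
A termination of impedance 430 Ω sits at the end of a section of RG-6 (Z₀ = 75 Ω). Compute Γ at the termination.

Γ = (Z_L − Z_0)/(Z_L + Z_0) = (430 − 75)/(430 + 75) = 355/505

Γ = 0.703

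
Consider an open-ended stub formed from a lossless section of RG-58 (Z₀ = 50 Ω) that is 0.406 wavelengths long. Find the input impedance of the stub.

βl = 2π × 0.406 = 146°
tan(βl) = -0.67
For an open-ended stub, Z_in = −jZ_0·cot(βl) = −jZ_0/tan(βl)

Z_in ≈ +j74.6 Ω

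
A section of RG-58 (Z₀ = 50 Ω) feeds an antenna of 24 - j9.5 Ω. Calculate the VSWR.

VSWR ≈ 2.18

Γ = (Z_L − Z_0)/(Z_L + Z_0) = (-26 − j9.5)/(74 − j9.5)
|Γ| = 27.7/74.6 = 0.371
VSWR = (1 + |Γ|)/(1 − |Γ|) = 1.37/0.629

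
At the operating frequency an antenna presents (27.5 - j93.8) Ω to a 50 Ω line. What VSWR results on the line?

Γ = (Z_L − Z_0)/(Z_L + Z_0) = (-22.5 − j93.8)/(77.5 − j93.8)
|Γ| = 96.5/122 = 0.793
VSWR = (1 + |Γ|)/(1 − |Γ|) = 1.79/0.207

VSWR ≈ 8.65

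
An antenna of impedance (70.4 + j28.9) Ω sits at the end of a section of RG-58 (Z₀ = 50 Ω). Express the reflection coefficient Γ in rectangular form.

Γ ≈ 0.215 + j0.189

Γ = (Z_L − Z_0)/(Z_L + Z_0) = (20.4 + j28.9)/(120.4 + j28.9)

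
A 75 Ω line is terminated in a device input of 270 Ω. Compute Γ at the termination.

Γ = (Z_L − Z_0)/(Z_L + Z_0) = (270 − 75)/(270 + 75) = 195/345

Γ = 0.565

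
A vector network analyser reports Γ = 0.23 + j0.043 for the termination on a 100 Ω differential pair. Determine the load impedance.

Z_L = Z_0·(1 + Γ)/(1 − Γ) = 100·(1.23 + j0.043)/(0.77 − j0.043)

Z_L ≈ 159 + j14.5 Ω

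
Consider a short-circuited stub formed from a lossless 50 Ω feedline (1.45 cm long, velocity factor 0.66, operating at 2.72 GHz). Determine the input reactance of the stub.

X_in ≈ 151 Ω (inductive)

λ = v/f = 0.66·c / 2.72 GHz = 0.0728 m
βl = 2π·l/λ = 2π × 0.199 = 71.7°
tan(βl) = 3.03
For a short-circuited stub, Z_in = jZ_0·tan(βl)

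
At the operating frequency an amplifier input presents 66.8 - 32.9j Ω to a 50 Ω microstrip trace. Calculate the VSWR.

VSWR ≈ 1.88

Γ = (Z_L − Z_0)/(Z_L + Z_0) = (16.8 − j32.9)/(116.8 − j32.9)
|Γ| = 36.9/121 = 0.304
VSWR = (1 + |Γ|)/(1 − |Γ|) = 1.3/0.696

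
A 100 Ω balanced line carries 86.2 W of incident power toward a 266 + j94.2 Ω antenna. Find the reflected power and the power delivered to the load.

|Γ| = |(166 + j94.2)/(366 + j94.2)| = 0.505
|Γ|² = 0.255
P_refl = |Γ|²·P_inc = 22 W, P_del = (1 − |Γ|²)·P_inc = 64.2 W

P_reflected ≈ 22 W; P_delivered ≈ 64.2 W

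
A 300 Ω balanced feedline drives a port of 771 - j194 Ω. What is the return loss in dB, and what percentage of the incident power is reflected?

Γ = (471 − j194)/(1071 − j194), |Γ| = 0.468
RL = −20·log₁₀(0.468) = 6.6 dB
P_refl/P_inc = |Γ|² = 0.219

RL ≈ 6.6 dB; 21.9% of incident power reflected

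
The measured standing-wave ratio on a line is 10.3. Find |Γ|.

|Γ| ≈ 0.823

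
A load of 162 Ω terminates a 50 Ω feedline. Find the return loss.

RL ≈ 5.54 dB

Γ = (162 − 50)/(162 + 50) = 0.528
RL = −20·log₁₀|Γ| = −20·log₁₀(0.528)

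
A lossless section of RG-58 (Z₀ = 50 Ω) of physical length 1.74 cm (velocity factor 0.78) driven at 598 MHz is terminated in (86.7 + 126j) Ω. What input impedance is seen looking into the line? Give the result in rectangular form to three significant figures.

λ = v/f = 0.78·c / 598 MHz = 0.391 m
βl = 2π·l/λ = 2π × 0.0445 = 16°
tan(βl) = tan(16°) = 0.287
Z_in = Z_0·(Z_L + jZ_0·tanβl)/(Z_0 + jZ_L·tanβl)
     = 50·(86.7 + j140)/(13.9 + j24.9)

Z_in ≈ 289 − j13.1 Ω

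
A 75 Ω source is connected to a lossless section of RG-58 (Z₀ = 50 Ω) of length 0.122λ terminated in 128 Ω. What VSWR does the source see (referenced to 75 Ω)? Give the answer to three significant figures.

βl = 2π × 0.122 = 43.9°
tan(βl) = 0.963
Z_in = Z_0·(Z_L + jZ_0·tanβl)/(Z_0 + jZ_L·tanβl) = 34.9 − j37.8 Ω
Γ_s = (Z_in − Z_s)/(Z_in + Z_s) = (-40.1 − j37.8)/(110 − j37.8), |Γ_s| = 0.475
VSWR = (1 + |Γ_s|)/(1 − |Γ_s|)

VSWR ≈ 2.81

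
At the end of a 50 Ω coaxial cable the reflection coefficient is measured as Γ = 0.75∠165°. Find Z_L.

Z_L = Z_0·(1 + Γ)/(1 − Γ) = 50·(0.276 + j0.194)/(1.72 − j0.194)

Z_L ≈ 7.26 + j6.45 Ω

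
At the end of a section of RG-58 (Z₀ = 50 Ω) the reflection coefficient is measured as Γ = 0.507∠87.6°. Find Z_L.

Z_L = Z_0·(1 + Γ)/(1 − Γ) = 50·(1.02 + j0.507)/(0.979 − j0.507)

Z_L ≈ 30.6 + j41.7 Ω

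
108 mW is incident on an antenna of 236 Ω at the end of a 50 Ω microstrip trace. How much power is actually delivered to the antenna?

P_delivered ≈ 62.3 mW

Γ = (236 − 50)/(236 + 50) = 0.65
|Γ|² = 0.423
P_refl = |Γ|²·P_inc = 45.7 mW, P_del = (1 − |Γ|²)·P_inc = 62.3 mW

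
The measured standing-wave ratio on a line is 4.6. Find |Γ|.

|Γ| = (S − 1)/(S + 1) = (4.6 − 1)/(4.6 + 1) = 3.6/5.6

|Γ| ≈ 0.643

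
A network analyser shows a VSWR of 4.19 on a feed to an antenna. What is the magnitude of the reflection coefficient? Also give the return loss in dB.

|Γ| = (S − 1)/(S + 1) = (4.19 − 1)/(4.19 + 1) = 3.19/5.19
RL = −20·log₁₀|Γ| = −20·log₁₀(0.615)

|Γ| ≈ 0.615; return loss ≈ 4.23 dB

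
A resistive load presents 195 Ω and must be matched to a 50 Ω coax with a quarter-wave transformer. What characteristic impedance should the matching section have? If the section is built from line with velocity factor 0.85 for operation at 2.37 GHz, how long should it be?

Z_qwt = √(Z_0·R_L) = √(50 × 195) = √9750
λ = 0.85·c/f = 0.108 m, so l = λ/4 = 0.0269 m

Z_qwt ≈ 98.7 Ω; length ≈ 2.69 cm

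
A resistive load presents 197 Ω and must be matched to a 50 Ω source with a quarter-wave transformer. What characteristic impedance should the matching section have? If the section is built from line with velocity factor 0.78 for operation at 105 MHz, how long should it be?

Z_qwt = √(Z_0·R_L) = √(50 × 197) = √9850
λ = 0.78·c/f = 2.23 m, so l = λ/4 = 0.557 m

Z_qwt ≈ 99.2 Ω; length ≈ 55.7 cm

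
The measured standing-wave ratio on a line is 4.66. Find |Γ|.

|Γ| = (S − 1)/(S + 1) = (4.66 − 1)/(4.66 + 1) = 3.66/5.66

|Γ| ≈ 0.647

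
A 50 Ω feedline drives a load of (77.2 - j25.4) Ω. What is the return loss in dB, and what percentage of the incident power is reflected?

Γ = (27.2 − j25.4)/(127.2 − j25.4), |Γ| = 0.287
RL = −20·log₁₀(0.287) = 10.8 dB
P_refl/P_inc = |Γ|² = 0.0823

RL ≈ 10.8 dB; 8.23% of incident power reflected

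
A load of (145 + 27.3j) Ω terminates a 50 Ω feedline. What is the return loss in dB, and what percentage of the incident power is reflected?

Γ = (95 + j27.3)/(195 + j27.3), |Γ| = 0.502
RL = −20·log₁₀(0.502) = 5.99 dB
P_refl/P_inc = |Γ|² = 0.252

RL ≈ 5.99 dB; 25.2% of incident power reflected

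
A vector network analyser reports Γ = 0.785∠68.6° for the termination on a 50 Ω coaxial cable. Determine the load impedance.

Z_L = Z_0·(1 + Γ)/(1 − Γ) = 50·(1.29 + j0.731)/(0.714 − j0.731)

Z_L ≈ 18.4 + j70 Ω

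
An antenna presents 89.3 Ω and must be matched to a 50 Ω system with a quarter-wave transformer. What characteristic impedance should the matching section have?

Z_qwt ≈ 66.8 Ω

Z_qwt = √(Z_0·R_L) = √(50 × 89.3) = √4465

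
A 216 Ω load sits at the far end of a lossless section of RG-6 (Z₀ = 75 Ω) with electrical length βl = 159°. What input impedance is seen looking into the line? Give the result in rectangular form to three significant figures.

tan(βl) = tan(159°) = -0.384
Z_in = Z_0·(Z_L + jZ_0·tanβl)/(Z_0 + jZ_L·tanβl)
     = 75·(216 − j28.8)/(75 − j82.9)

Z_in ≈ 112 + j94.5 Ω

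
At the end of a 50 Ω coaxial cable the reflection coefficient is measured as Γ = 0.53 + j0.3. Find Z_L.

Z_L ≈ 101 + j96.5 Ω

Z_L = Z_0·(1 + Γ)/(1 − Γ) = 50·(1.53 + j0.3)/(0.47 − j0.3)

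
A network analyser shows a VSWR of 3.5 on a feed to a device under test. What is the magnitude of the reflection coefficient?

|Γ| ≈ 0.556

|Γ| = (S − 1)/(S + 1) = (3.5 − 1)/(3.5 + 1) = 2.5/4.5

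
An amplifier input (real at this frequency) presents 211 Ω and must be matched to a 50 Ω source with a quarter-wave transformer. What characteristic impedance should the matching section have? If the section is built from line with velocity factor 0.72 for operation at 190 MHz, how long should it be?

Z_qwt ≈ 103 Ω; length ≈ 28.4 cm

Z_qwt = √(Z_0·R_L) = √(50 × 211) = √10550
λ = 0.72·c/f = 1.14 m, so l = λ/4 = 0.284 m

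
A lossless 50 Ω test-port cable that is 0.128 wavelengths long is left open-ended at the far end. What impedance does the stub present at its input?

βl = 2π × 0.128 = 46.1°
tan(βl) = 1.04
For an open-ended stub, Z_in = −jZ_0·cot(βl) = −jZ_0/tan(βl)

Z_in ≈ −j48.1 Ω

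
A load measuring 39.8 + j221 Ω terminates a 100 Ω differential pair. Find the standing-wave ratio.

Γ = (Z_L − Z_0)/(Z_L + Z_0) = (-60.2 + j221)/(139.8 + j221)
|Γ| = 229/262 = 0.876
VSWR = (1 + |Γ|)/(1 − |Γ|) = 1.88/0.124

VSWR ≈ 15.1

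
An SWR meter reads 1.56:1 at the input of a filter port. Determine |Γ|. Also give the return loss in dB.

|Γ| ≈ 0.219; return loss ≈ 13.2 dB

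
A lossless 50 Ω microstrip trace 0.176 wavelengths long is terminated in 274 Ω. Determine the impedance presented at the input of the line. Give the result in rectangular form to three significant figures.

βl = 2π × 0.176 = 63.4°
tan(βl) = tan(63.4°) = 1.99
Z_in = Z_0·(Z_L + jZ_0·tanβl)/(Z_0 + jZ_L·tanβl)
     = 50·(274 + j99.7)/(50 + j546)

Z_in ≈ 11.3 − j24 Ω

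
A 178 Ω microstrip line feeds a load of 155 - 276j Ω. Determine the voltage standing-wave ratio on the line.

VSWR ≈ 4.56

Γ = (Z_L − Z_0)/(Z_L + Z_0) = (-23 − j276)/(333 − j276)
|Γ| = 277/433 = 0.64
VSWR = (1 + |Γ|)/(1 − |Γ|) = 1.64/0.36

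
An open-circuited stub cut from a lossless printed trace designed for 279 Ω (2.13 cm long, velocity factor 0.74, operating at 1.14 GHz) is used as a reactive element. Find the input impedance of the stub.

λ = v/f = 0.74·c / 1.14 GHz = 0.195 m
βl = 2π·l/λ = 2π × 0.109 = 39.4°
tan(βl) = 0.821
For an open-circuited stub, Z_in = −jZ_0·cot(βl) = −jZ_0/tan(βl)

Z_in ≈ −j340 Ω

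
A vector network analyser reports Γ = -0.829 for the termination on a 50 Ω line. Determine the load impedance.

Z_L = Z_0·(1 + Γ)/(1 − Γ) = 50·(0.171)/(1.83)

Z_L ≈ 4.67 Ω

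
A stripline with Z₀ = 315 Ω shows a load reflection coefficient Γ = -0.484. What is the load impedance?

Z_L = Z_0·(1 + Γ)/(1 − Γ) = 315·(0.516)/(1.48)

Z_L ≈ 110 Ω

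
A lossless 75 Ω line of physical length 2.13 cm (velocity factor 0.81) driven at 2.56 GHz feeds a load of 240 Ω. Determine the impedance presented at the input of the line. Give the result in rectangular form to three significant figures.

Z_in ≈ 24 − j11 Ω

λ = v/f = 0.81·c / 2.56 GHz = 0.0949 m
βl = 2π·l/λ = 2π × 0.224 = 80.8°
tan(βl) = tan(80.8°) = 6.16
Z_in = Z_0·(Z_L + jZ_0·tanβl)/(Z_0 + jZ_L·tanβl)
     = 75·(240 + j462)/(75 + j1480)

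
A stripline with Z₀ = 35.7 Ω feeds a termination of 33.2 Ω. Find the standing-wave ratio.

For a purely resistive load, VSWR = R_L/Z_0 or Z_0/R_L (whichever > 1) = 35.7/33.2

VSWR ≈ 1.08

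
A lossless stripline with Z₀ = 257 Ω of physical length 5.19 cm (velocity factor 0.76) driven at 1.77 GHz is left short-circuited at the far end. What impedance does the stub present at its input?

Z_in ≈ −j180 Ω

λ = v/f = 0.76·c / 1.77 GHz = 0.129 m
βl = 2π·l/λ = 2π × 0.403 = 145°
tan(βl) = -0.699
For a short-circuited stub, Z_in = jZ_0·tan(βl)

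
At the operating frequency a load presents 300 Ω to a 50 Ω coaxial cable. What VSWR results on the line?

For a purely resistive load, VSWR = R_L/Z_0 or Z_0/R_L (whichever > 1) = 300/50

VSWR ≈ 6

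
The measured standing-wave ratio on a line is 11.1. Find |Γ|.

|Γ| ≈ 0.835

|Γ| = (S − 1)/(S + 1) = (11.1 − 1)/(11.1 + 1) = 10.1/12.1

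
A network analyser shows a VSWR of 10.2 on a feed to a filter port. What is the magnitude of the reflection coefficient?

|Γ| ≈ 0.821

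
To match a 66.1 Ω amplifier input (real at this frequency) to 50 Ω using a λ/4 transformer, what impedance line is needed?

Z_qwt = √(Z_0·R_L) = √(50 × 66.1) = √3305

Z_qwt ≈ 57.5 Ω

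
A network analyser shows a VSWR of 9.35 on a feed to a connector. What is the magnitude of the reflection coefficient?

|Γ| = (S − 1)/(S + 1) = (9.35 − 1)/(9.35 + 1) = 8.35/10.3

|Γ| ≈ 0.807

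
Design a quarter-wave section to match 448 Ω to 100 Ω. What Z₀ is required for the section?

Z_qwt = √(Z_0·R_L) = √(100 × 448) = √44800

Z_qwt ≈ 212 Ω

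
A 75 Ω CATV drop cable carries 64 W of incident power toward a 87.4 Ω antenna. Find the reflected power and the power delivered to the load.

P_reflected ≈ 0.373 W; P_delivered ≈ 63.6 W

Γ = (87.4 − 75)/(87.4 + 75) = 0.0764
|Γ|² = 0.00583
P_refl = |Γ|²·P_inc = 0.373 W, P_del = (1 − |Γ|²)·P_inc = 63.6 W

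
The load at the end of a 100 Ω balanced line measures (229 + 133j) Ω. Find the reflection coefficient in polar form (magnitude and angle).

Γ = (Z_L − Z_0)/(Z_L + Z_0) = (129 + j133)/(329 + j133)
|Γ| = 185/355 = 0.522

Γ ≈ 0.522 ∠ 23.9°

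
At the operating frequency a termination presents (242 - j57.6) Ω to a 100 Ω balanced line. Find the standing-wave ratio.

Γ = (Z_L − Z_0)/(Z_L + Z_0) = (142 − j57.6)/(342 − j57.6)
|Γ| = 153/347 = 0.442
VSWR = (1 + |Γ|)/(1 − |Γ|) = 1.44/0.558

VSWR ≈ 2.58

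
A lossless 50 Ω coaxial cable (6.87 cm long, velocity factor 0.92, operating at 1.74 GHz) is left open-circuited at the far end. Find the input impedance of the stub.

Z_in ≈ +j112 Ω

λ = v/f = 0.92·c / 1.74 GHz = 0.159 m
βl = 2π·l/λ = 2π × 0.433 = 156°
tan(βl) = -0.447
For an open-circuited stub, Z_in = −jZ_0·cot(βl) = −jZ_0/tan(βl)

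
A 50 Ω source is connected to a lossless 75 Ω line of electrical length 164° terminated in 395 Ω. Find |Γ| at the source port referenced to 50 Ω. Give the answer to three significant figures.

|Γ| ≈ 0.767

tan(βl) = -0.287
Z_in = Z_0·(Z_L + jZ_0·tanβl)/(Z_0 + jZ_L·tanβl) = 130 + j175 Ω
Γ_s = (Z_in − Z_s)/(Z_in + Z_s) = (80.3 + j175)/(180 + j175), |Γ_s| = 0.767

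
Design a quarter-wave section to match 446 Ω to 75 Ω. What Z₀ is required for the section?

Z_qwt ≈ 183 Ω

Z_qwt = √(Z_0·R_L) = √(75 × 446) = √33450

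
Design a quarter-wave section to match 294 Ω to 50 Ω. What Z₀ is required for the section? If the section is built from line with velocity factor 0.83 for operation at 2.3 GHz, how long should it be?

Z_qwt ≈ 121 Ω; length ≈ 2.71 cm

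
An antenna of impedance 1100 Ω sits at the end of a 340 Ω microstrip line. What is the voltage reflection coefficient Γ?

Γ = (Z_L − Z_0)/(Z_L + Z_0) = (1100 − 340)/(1100 + 340) = 760/1440

Γ = 0.528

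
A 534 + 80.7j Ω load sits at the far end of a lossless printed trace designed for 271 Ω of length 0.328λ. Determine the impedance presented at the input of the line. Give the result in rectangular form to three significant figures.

Z_in ≈ 150 + j81.3 Ω

βl = 2π × 0.328 = 118°
tan(βl) = tan(118°) = -1.87
Z_in = Z_0·(Z_L + jZ_0·tanβl)/(Z_0 + jZ_L·tanβl)
     = 271·(534 − j427)/(422 − j1000)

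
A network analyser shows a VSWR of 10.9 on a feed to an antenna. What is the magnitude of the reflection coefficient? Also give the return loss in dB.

|Γ| ≈ 0.832; return loss ≈ 1.6 dB

|Γ| = (S − 1)/(S + 1) = (10.9 − 1)/(10.9 + 1) = 9.9/11.9
RL = −20·log₁₀|Γ| = −20·log₁₀(0.832)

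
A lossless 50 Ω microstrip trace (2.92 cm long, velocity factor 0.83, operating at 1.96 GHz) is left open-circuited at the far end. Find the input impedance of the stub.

λ = v/f = 0.83·c / 1.96 GHz = 0.127 m
βl = 2π·l/λ = 2π × 0.23 = 82.7°
tan(βl) = 7.86
For an open-circuited stub, Z_in = −jZ_0·cot(βl) = −jZ_0/tan(βl)

Z_in ≈ −j6.37 Ω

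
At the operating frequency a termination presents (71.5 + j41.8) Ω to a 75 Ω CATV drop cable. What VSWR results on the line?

VSWR ≈ 1.76

Γ = (Z_L − Z_0)/(Z_L + Z_0) = (-3.5 + j41.8)/(146.5 + j41.8)
|Γ| = 41.9/152 = 0.275
VSWR = (1 + |Γ|)/(1 − |Γ|) = 1.28/0.725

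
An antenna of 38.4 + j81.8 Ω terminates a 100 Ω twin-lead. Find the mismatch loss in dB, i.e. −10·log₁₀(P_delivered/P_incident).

mismatch loss ≈ 2.26 dB

Γ = (-61.6 + j81.8)/(138.4 + j81.8), |Γ| = 0.637
|Γ|² = 0.406, so P_del/P_inc = 1 − |Γ|² = 0.594
ML = −10·log₁₀(1 − |Γ|²)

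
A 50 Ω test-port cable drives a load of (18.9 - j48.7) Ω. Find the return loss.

RL ≈ 3.29 dB

Γ = (-31.1 − j48.7)/(68.9 − j48.7), |Γ| = 0.685
RL = −20·log₁₀|Γ| = −20·log₁₀(0.685)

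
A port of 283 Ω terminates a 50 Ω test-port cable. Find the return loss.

RL ≈ 3.1 dB

Γ = (283 − 50)/(283 + 50) = 0.7
RL = −20·log₁₀|Γ| = −20·log₁₀(0.7)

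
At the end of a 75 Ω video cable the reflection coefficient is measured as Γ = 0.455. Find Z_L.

Z_L ≈ 200 Ω

Z_L = Z_0·(1 + Γ)/(1 − Γ) = 75·(1.46)/(0.545)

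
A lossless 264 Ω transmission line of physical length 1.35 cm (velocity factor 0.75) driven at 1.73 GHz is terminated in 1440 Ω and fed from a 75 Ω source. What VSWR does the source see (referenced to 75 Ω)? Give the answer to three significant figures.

VSWR ≈ 12.9

λ = v/f = 0.75·c / 1.73 GHz = 0.13 m
βl = 2π·l/λ = 2π × 0.104 = 37.4°
tan(βl) = 0.764
Z_in = Z_0·(Z_L + jZ_0·tanβl)/(Z_0 + jZ_L·tanβl) = 124 − j316 Ω
Γ_s = (Z_in − Z_s)/(Z_in + Z_s) = (49.2 − j316)/(199 − j316), |Γ_s| = 0.856
VSWR = (1 + |Γ_s|)/(1 − |Γ_s|)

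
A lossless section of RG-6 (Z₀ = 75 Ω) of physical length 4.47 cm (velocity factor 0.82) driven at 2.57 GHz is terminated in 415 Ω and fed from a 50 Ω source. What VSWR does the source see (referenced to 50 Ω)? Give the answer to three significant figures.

λ = v/f = 0.82·c / 2.57 GHz = 0.0957 m
βl = 2π·l/λ = 2π × 0.467 = 168°
tan(βl) = -0.21
Z_in = Z_0·(Z_L + jZ_0·tanβl)/(Z_0 + jZ_L·tanβl) = 184 + j198 Ω
Γ_s = (Z_in − Z_s)/(Z_in + Z_s) = (134 + j198)/(234 + j198), |Γ_s| = 0.78
VSWR = (1 + |Γ_s|)/(1 − |Γ_s|)

VSWR ≈ 8.11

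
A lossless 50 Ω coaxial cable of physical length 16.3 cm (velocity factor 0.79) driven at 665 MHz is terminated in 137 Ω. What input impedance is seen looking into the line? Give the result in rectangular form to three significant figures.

Z_in ≈ 94.1 + j57 Ω

λ = v/f = 0.79·c / 665 MHz = 0.356 m
βl = 2π·l/λ = 2π × 0.457 = 165°
tan(βl) = tan(165°) = -0.274
Z_in = Z_0·(Z_L + jZ_0·tanβl)/(Z_0 + jZ_L·tanβl)
     = 50·(137 − j13.7)/(50 − j37.6)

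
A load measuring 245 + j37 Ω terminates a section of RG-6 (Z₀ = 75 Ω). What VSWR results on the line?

VSWR ≈ 3.35

Γ = (Z_L − Z_0)/(Z_L + Z_0) = (170 + j37)/(320 + j37)
|Γ| = 174/322 = 0.54
VSWR = (1 + |Γ|)/(1 − |Γ|) = 1.54/0.46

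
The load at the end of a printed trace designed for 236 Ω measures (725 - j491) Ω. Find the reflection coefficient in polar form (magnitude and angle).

Γ ≈ 0.642 ∠ -18.1°

Γ = (Z_L − Z_0)/(Z_L + Z_0) = (489 − j491)/(961 − j491)
|Γ| = 693/1080 = 0.642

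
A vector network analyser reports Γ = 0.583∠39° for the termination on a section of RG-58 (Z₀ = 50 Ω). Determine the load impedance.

Z_L = Z_0·(1 + Γ)/(1 − Γ) = 50·(1.45 + j0.367)/(0.547 − j0.367)

Z_L ≈ 76.1 + j84.6 Ω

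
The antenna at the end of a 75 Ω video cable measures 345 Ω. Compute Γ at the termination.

Γ = (Z_L − Z_0)/(Z_L + Z_0) = (345 − 75)/(345 + 75) = 270/420

Γ = 0.643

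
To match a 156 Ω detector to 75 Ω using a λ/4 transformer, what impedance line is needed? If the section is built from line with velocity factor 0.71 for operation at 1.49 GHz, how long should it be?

Z_qwt = √(Z_0·R_L) = √(75 × 156) = √11700
λ = 0.71·c/f = 0.143 m, so l = λ/4 = 0.0357 m

Z_qwt ≈ 108 Ω; length ≈ 3.57 cm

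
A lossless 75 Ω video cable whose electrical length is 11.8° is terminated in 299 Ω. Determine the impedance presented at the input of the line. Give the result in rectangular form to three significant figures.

tan(βl) = tan(11.8°) = 0.209
Z_in = Z_0·(Z_L + jZ_0·tanβl)/(Z_0 + jZ_L·tanβl)
     = 75·(299 + j15.7)/(75 + j62.5)

Z_in ≈ 184 − j138 Ω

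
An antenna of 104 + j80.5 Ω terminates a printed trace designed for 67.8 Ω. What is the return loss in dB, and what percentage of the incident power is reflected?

RL ≈ 6.65 dB; 21.6% of incident power reflected

Γ = (36.2 + j80.5)/(171.8 + j80.5), |Γ| = 0.465
RL = −20·log₁₀(0.465) = 6.65 dB
P_refl/P_inc = |Γ|² = 0.216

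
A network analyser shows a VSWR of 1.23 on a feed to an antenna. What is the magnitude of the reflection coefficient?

|Γ| = (S − 1)/(S + 1) = (1.23 − 1)/(1.23 + 1) = 0.23/2.23

|Γ| ≈ 0.103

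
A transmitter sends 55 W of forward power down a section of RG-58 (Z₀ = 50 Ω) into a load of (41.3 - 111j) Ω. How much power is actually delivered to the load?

P_delivered ≈ 22 W

|Γ| = |(-8.7 − j111)/(91.3 − j111)| = 0.775
|Γ|² = 0.6
P_refl = |Γ|²·P_inc = 33 W, P_del = (1 − |Γ|²)·P_inc = 22 W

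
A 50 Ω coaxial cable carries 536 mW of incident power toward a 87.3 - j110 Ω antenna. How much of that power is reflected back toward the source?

|Γ| = |(37.3 − j110)/(137.3 − j110)| = 0.66
|Γ|² = 0.436
P_refl = |Γ|²·P_inc = 234 mW, P_del = (1 − |Γ|²)·P_inc = 302 mW

P_reflected ≈ 234 mW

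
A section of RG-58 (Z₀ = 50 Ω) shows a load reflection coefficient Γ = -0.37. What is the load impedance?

Z_L ≈ 23 Ω

Z_L = Z_0·(1 + Γ)/(1 − Γ) = 50·(0.63)/(1.37)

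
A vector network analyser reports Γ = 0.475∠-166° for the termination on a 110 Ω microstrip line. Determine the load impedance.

Z_L ≈ 39.7 − j11.8 Ω

Z_L = Z_0·(1 + Γ)/(1 − Γ) = 110·(0.539 − j0.115)/(1.46 + j0.115)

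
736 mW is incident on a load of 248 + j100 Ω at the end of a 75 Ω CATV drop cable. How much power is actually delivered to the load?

P_delivered ≈ 479 mW

|Γ| = |(173 + j100)/(323 + j100)| = 0.591
|Γ|² = 0.349
P_refl = |Γ|²·P_inc = 257 mW, P_del = (1 − |Γ|²)·P_inc = 479 mW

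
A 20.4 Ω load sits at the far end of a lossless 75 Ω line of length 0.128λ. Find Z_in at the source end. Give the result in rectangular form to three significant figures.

βl = 2π × 0.128 = 46.1°
tan(βl) = tan(46.1°) = 1.04
Z_in = Z_0·(Z_L + jZ_0·tanβl)/(Z_0 + jZ_L·tanβl)
     = 75·(20.4 + j77.9)/(75 + j21.2)

Z_in ≈ 39.3 + j66.8 Ω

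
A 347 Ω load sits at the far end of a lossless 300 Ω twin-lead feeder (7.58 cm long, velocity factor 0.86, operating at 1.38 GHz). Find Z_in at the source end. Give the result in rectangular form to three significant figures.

λ = v/f = 0.86·c / 1.38 GHz = 0.187 m
βl = 2π·l/λ = 2π × 0.405 = 146°
tan(βl) = tan(146°) = -0.676
Z_in = Z_0·(Z_L + jZ_0·tanβl)/(Z_0 + jZ_L·tanβl)
     = 300·(347 − j203)/(300 − j234)

Z_in ≈ 314 + j42.5 Ω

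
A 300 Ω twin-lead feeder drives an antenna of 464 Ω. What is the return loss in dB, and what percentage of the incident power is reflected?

Γ = (464 − 300)/(464 + 300) = 0.215
RL = −20·log₁₀(0.215) = 13.4 dB
P_refl/P_inc = |Γ|² = 0.0461

RL ≈ 13.4 dB; 4.61% of incident power reflected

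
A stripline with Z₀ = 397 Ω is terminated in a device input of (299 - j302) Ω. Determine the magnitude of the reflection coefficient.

|Γ| ≈ 0.418

Γ = (Z_L − Z_0)/(Z_L + Z_0) = (-98 − j302)/(696 − j302)
|Γ| = 318/759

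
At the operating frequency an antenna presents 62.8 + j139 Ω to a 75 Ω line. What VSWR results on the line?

Γ = (Z_L − Z_0)/(Z_L + Z_0) = (-12.2 + j139)/(137.8 + j139)
|Γ| = 140/196 = 0.713
VSWR = (1 + |Γ|)/(1 − |Γ|) = 1.71/0.287

VSWR ≈ 5.97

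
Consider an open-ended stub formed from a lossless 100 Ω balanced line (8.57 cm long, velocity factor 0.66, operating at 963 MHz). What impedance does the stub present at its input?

λ = v/f = 0.66·c / 963 MHz = 0.206 m
βl = 2π·l/λ = 2π × 0.417 = 150°
tan(βl) = -0.576
For an open-ended stub, Z_in = −jZ_0·cot(βl) = −jZ_0/tan(βl)

Z_in ≈ +j174 Ω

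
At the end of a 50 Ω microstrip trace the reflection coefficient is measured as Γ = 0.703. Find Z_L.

Z_L = Z_0·(1 + Γ)/(1 − Γ) = 50·(1.7)/(0.297)

Z_L ≈ 287 Ω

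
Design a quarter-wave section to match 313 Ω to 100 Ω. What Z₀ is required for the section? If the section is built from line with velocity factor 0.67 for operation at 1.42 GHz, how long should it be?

Z_qwt ≈ 177 Ω; length ≈ 3.54 cm

Z_qwt = √(Z_0·R_L) = √(100 × 313) = √31300
λ = 0.67·c/f = 0.142 m, so l = λ/4 = 0.0354 m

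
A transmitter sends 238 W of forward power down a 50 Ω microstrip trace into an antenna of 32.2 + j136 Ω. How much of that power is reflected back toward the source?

|Γ| = |(-17.8 + j136)/(82.2 + j136)| = 0.863
|Γ|² = 0.745
P_refl = |Γ|²·P_inc = 177 W, P_del = (1 − |Γ|²)·P_inc = 60.7 W

P_reflected ≈ 177 W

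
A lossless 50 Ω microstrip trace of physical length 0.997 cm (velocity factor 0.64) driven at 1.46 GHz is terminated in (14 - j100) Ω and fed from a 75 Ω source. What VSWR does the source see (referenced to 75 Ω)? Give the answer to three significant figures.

VSWR ≈ 21.8

λ = v/f = 0.64·c / 1.46 GHz = 0.132 m
βl = 2π·l/λ = 2π × 0.0758 = 27.3°
tan(βl) = 0.516
Z_in = Z_0·(Z_L + jZ_0·tanβl)/(Z_0 + jZ_L·tanβl) = 4.27 − j36.8 Ω
Γ_s = (Z_in − Z_s)/(Z_in + Z_s) = (-70.7 − j36.8)/(79.3 − j36.8), |Γ_s| = 0.912
VSWR = (1 + |Γ_s|)/(1 − |Γ_s|)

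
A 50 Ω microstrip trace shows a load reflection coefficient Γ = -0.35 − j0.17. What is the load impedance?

Z_L ≈ 22.9 − j9.18 Ω

Z_L = Z_0·(1 + Γ)/(1 − Γ) = 50·(0.65 − j0.17)/(1.35 + j0.17)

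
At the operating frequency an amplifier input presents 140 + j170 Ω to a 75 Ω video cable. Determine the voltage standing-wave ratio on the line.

Γ = (Z_L − Z_0)/(Z_L + Z_0) = (65 + j170)/(215 + j170)
|Γ| = 182/274 = 0.664
VSWR = (1 + |Γ|)/(1 − |Γ|) = 1.66/0.336

VSWR ≈ 4.95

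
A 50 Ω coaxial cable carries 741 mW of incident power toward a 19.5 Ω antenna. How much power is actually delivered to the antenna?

Γ = (19.5 − 50)/(19.5 + 50) = -0.439
|Γ|² = 0.193
P_refl = |Γ|²·P_inc = 143 mW, P_del = (1 − |Γ|²)·P_inc = 598 mW

P_delivered ≈ 598 mW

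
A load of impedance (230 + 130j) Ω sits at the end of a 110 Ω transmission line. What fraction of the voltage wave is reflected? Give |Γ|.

|Γ| ≈ 0.486

Γ = (Z_L − Z_0)/(Z_L + Z_0) = (120 + j130)/(340 + j130)
|Γ| = 177/364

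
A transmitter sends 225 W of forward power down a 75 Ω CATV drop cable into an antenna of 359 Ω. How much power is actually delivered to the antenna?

P_delivered ≈ 129 W

Γ = (359 − 75)/(359 + 75) = 0.654
|Γ|² = 0.428
P_refl = |Γ|²·P_inc = 96.3 W, P_del = (1 − |Γ|²)·P_inc = 129 W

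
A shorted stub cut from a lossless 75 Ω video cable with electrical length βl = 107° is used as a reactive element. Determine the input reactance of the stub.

tan(βl) = -3.27
For a shorted stub, Z_in = jZ_0·tan(βl)

X_in ≈ -245 Ω (capacitive)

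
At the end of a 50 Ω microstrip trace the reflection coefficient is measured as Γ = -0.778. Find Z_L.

Z_L = Z_0·(1 + Γ)/(1 − Γ) = 50·(0.222)/(1.78)

Z_L ≈ 6.24 Ω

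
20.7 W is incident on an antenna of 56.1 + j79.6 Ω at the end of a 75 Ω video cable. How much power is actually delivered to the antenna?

P_delivered ≈ 14.8 W

|Γ| = |(-18.9 + j79.6)/(131.1 + j79.6)| = 0.533
|Γ|² = 0.285
P_refl = |Γ|²·P_inc = 5.89 W, P_del = (1 − |Γ|²)·P_inc = 14.8 W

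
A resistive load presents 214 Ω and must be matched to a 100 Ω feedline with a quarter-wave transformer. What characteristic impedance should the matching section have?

Z_qwt = √(Z_0·R_L) = √(100 × 214) = √21400

Z_qwt ≈ 146 Ω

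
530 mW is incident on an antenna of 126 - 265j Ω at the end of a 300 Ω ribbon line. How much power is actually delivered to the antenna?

|Γ| = |(-174 − j265)/(426 − j265)| = 0.632
|Γ|² = 0.399
P_refl = |Γ|²·P_inc = 212 mW, P_del = (1 − |Γ|²)·P_inc = 318 mW

P_delivered ≈ 318 mW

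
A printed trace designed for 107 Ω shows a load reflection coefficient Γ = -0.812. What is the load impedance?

Z_L = Z_0·(1 + Γ)/(1 − Γ) = 107·(0.188)/(1.81)

Z_L ≈ 11.1 Ω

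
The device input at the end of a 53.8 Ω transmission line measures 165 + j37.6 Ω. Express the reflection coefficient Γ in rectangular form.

Γ ≈ 0.522 + j0.0821

Γ = (Z_L − Z_0)/(Z_L + Z_0) = (111.2 + j37.6)/(218.8 + j37.6)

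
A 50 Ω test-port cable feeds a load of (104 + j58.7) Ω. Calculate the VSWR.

VSWR ≈ 2.88

Γ = (Z_L − Z_0)/(Z_L + Z_0) = (54 + j58.7)/(154 + j58.7)
|Γ| = 79.8/165 = 0.484
VSWR = (1 + |Γ|)/(1 − |Γ|) = 1.48/0.516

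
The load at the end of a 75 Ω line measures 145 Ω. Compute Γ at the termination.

Γ = 0.318

Γ = (Z_L − Z_0)/(Z_L + Z_0) = (145 − 75)/(145 + 75) = 70/220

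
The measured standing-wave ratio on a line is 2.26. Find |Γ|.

|Γ| ≈ 0.387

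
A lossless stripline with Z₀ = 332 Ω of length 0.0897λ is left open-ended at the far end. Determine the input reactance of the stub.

X_in ≈ -525 Ω (capacitive)

βl = 2π × 0.0897 = 32.3°
tan(βl) = 0.632
For an open-ended stub, Z_in = −jZ_0·cot(βl) = −jZ_0/tan(βl)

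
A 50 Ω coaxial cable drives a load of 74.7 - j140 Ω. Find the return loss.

RL ≈ 2.4 dB

Γ = (24.7 − j140)/(124.7 − j140), |Γ| = 0.758
RL = −20·log₁₀|Γ| = −20·log₁₀(0.758)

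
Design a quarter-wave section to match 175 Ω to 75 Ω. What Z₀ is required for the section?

Z_qwt = √(Z_0·R_L) = √(75 × 175) = √13120

Z_qwt ≈ 115 Ω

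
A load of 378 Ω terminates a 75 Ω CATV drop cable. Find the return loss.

RL ≈ 3.49 dB

Γ = (378 − 75)/(378 + 75) = 0.669
RL = −20·log₁₀|Γ| = −20·log₁₀(0.669)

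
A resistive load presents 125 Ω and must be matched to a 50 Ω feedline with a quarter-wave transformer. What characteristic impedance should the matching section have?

Z_qwt = √(Z_0·R_L) = √(50 × 125) = √6250

Z_qwt ≈ 79.1 Ω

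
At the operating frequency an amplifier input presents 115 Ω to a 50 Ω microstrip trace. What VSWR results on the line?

For a purely resistive load, VSWR = R_L/Z_0 or Z_0/R_L (whichever > 1) = 115/50

VSWR ≈ 2.3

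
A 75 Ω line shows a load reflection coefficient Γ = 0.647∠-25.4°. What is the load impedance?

Z_L = Z_0·(1 + Γ)/(1 − Γ) = 75·(1.58 − j0.278)/(0.416 + j0.278)

Z_L ≈ 175 − j167 Ω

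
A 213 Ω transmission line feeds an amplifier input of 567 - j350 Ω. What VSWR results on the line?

Γ = (Z_L − Z_0)/(Z_L + Z_0) = (354 − j350)/(780 − j350)
|Γ| = 498/855 = 0.582
VSWR = (1 + |Γ|)/(1 − |Γ|) = 1.58/0.418

VSWR ≈ 3.79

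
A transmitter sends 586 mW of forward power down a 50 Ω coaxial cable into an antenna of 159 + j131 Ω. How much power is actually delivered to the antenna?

|Γ| = |(109 + j131)/(209 + j131)| = 0.691
|Γ|² = 0.477
P_refl = |Γ|²·P_inc = 280 mW, P_del = (1 − |Γ|²)·P_inc = 306 mW

P_delivered ≈ 306 mW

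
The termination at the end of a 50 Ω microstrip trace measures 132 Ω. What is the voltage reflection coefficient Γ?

Γ = (Z_L − Z_0)/(Z_L + Z_0) = (132 − 50)/(132 + 50) = 82/182

Γ = 0.451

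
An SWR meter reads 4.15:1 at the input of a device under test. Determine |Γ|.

|Γ| = (S − 1)/(S + 1) = (4.15 − 1)/(4.15 + 1) = 3.15/5.15

|Γ| ≈ 0.612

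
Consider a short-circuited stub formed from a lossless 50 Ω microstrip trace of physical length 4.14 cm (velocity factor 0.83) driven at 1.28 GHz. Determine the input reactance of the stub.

λ = v/f = 0.83·c / 1.28 GHz = 0.195 m
βl = 2π·l/λ = 2π × 0.213 = 76.6°
tan(βl) = 4.2
For a short-circuited stub, Z_in = jZ_0·tan(βl)

X_in ≈ 210 Ω (inductive)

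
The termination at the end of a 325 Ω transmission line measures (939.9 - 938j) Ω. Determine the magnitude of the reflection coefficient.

|Γ| ≈ 0.712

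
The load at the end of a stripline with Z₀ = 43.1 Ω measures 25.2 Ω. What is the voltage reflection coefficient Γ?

Γ = (Z_L − Z_0)/(Z_L + Z_0) = (25.2 − 43.1)/(25.2 + 43.1) = -17.9/68.3

Γ = -0.262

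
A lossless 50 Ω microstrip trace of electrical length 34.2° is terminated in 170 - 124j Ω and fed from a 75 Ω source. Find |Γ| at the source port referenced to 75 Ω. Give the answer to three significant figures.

tan(βl) = 0.68
Z_in = Z_0·(Z_L + jZ_0·tanβl)/(Z_0 + jZ_L·tanβl) = 19.8 − j50.6 Ω
Γ_s = (Z_in − Z_s)/(Z_in + Z_s) = (-55.2 − j50.6)/(94.8 − j50.6), |Γ_s| = 0.697

|Γ| ≈ 0.697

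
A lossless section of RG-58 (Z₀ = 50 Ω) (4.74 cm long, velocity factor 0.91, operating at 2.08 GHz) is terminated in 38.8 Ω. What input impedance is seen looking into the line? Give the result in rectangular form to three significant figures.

λ = v/f = 0.91·c / 2.08 GHz = 0.131 m
βl = 2π·l/λ = 2π × 0.361 = 130°
tan(βl) = tan(130°) = -1.19
Z_in = Z_0·(Z_L + jZ_0·tanβl)/(Z_0 + jZ_L·tanβl)
     = 50·(38.8 − j59.6)/(50 − j46.2)

Z_in ≈ 50.6 − j12.8 Ω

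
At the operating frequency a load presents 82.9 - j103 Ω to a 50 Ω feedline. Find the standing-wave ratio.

Γ = (Z_L − Z_0)/(Z_L + Z_0) = (32.9 − j103)/(132.9 − j103)
|Γ| = 108/168 = 0.643
VSWR = (1 + |Γ|)/(1 − |Γ|) = 1.64/0.357

VSWR ≈ 4.6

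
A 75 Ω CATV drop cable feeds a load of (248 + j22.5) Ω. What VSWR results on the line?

Γ = (Z_L − Z_0)/(Z_L + Z_0) = (173 + j22.5)/(323 + j22.5)
|Γ| = 174/324 = 0.539
VSWR = (1 + |Γ|)/(1 − |Γ|) = 1.54/0.461

VSWR ≈ 3.34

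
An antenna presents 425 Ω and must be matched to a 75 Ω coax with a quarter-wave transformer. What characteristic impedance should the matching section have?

Z_qwt = √(Z_0·R_L) = √(75 × 425) = √31880

Z_qwt ≈ 179 Ω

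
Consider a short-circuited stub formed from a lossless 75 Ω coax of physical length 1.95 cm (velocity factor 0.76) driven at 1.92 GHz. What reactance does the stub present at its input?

λ = v/f = 0.76·c / 1.92 GHz = 0.119 m
βl = 2π·l/λ = 2π × 0.164 = 59.1°
tan(βl) = 1.67
For a short-circuited stub, Z_in = jZ_0·tan(βl)

X_in ≈ 125 Ω (inductive)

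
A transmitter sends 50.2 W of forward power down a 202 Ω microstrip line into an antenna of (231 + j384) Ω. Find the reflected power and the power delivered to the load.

|Γ| = |(29 + j384)/(433 + j384)| = 0.665
|Γ|² = 0.443
P_refl = |Γ|²·P_inc = 22.2 W, P_del = (1 − |Γ|²)·P_inc = 28 W

P_reflected ≈ 22.2 W; P_delivered ≈ 28 W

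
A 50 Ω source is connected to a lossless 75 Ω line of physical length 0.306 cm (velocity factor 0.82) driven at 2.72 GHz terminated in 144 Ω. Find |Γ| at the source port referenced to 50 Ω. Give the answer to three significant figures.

λ = v/f = 0.82·c / 2.72 GHz = 0.0904 m
βl = 2π·l/λ = 2π × 0.0338 = 12.2°
tan(βl) = 0.216
Z_in = Z_0·(Z_L + jZ_0·tanβl)/(Z_0 + jZ_L·tanβl) = 129 − j37.1 Ω
Γ_s = (Z_in − Z_s)/(Z_in + Z_s) = (78.6 − j37.1)/(179 − j37.1), |Γ_s| = 0.477

|Γ| ≈ 0.477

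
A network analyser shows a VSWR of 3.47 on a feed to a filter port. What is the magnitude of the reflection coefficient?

|Γ| ≈ 0.553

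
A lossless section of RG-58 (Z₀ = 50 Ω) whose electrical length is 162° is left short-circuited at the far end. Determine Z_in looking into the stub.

tan(βl) = -0.325
For a short-circuited stub, Z_in = jZ_0·tan(βl)

Z_in ≈ −j16.2 Ω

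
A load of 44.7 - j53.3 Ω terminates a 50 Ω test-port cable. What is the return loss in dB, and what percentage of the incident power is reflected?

RL ≈ 6.14 dB; 24.3% of incident power reflected

Γ = (-5.3 − j53.3)/(94.7 − j53.3), |Γ| = 0.493
RL = −20·log₁₀(0.493) = 6.14 dB
P_refl/P_inc = |Γ|² = 0.243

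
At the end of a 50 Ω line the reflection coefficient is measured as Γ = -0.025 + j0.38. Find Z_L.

Z_L = Z_0·(1 + Γ)/(1 − Γ) = 50·(0.975 + j0.38)/(1.02 − j0.38)

Z_L ≈ 35.8 + j31.8 Ω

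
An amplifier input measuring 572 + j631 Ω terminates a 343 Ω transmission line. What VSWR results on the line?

Γ = (Z_L − Z_0)/(Z_L + Z_0) = (229 + j631)/(915 + j631)
|Γ| = 671/1110 = 0.604
VSWR = (1 + |Γ|)/(1 − |Γ|) = 1.6/0.396

VSWR ≈ 4.05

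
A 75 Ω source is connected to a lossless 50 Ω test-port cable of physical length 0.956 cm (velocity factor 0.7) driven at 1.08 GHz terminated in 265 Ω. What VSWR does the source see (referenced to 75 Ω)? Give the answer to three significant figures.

λ = v/f = 0.7·c / 1.08 GHz = 0.194 m
βl = 2π·l/λ = 2π × 0.0492 = 17.7°
tan(βl) = 0.319
Z_in = Z_0·(Z_L + jZ_0·tanβl)/(Z_0 + jZ_L·tanβl) = 75.6 − j112 Ω
Γ_s = (Z_in − Z_s)/(Z_in + Z_s) = (0.628 − j112)/(151 − j112), |Γ_s| = 0.597
VSWR = (1 + |Γ_s|)/(1 − |Γ_s|)

VSWR ≈ 3.96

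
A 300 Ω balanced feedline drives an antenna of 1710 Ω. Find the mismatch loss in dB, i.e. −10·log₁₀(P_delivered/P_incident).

Γ = (1710 − 300)/(1710 + 300) = 0.701
|Γ|² = 0.492, so P_del/P_inc = 1 − |Γ|² = 0.508
ML = −10·log₁₀(1 − |Γ|²)

mismatch loss ≈ 2.94 dB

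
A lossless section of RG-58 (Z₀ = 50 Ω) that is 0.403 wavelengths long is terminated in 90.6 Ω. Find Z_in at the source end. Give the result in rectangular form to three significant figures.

Z_in ≈ 51.8 + j30.7 Ω

βl = 2π × 0.403 = 145°
tan(βl) = tan(145°) = -0.698
Z_in = Z_0·(Z_L + jZ_0·tanβl)/(Z_0 + jZ_L·tanβl)
     = 50·(90.6 − j34.9)/(50 − j63.3)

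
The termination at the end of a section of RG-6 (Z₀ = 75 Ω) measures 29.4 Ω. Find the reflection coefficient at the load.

Γ = -0.437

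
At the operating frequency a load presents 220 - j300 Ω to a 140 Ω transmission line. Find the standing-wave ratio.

VSWR ≈ 4.93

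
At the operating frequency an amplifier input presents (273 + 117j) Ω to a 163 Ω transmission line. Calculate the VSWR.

VSWR ≈ 2.1

Γ = (Z_L − Z_0)/(Z_L + Z_0) = (110 + j117)/(436 + j117)
|Γ| = 161/451 = 0.356
VSWR = (1 + |Γ|)/(1 − |Γ|) = 1.36/0.644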